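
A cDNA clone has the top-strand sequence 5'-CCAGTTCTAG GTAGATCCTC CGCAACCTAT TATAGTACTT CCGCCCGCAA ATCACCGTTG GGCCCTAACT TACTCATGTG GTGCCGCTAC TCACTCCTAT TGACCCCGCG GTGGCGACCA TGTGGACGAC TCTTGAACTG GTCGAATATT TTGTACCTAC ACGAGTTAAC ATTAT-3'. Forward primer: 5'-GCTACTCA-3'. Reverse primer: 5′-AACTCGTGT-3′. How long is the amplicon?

Forward primer GCTACTCA is found on the top strand at positions 86–93.
Taking the reverse complement of AACTCGTGT gives ACACGAGTT, found at positions 159–167 on the template; the primer anneals here to the top strand with its 3' end pointing upstream.
The product runs from position 86 to position 167, so its length is 167 − 86 + 1 = 82 bp.

82 bp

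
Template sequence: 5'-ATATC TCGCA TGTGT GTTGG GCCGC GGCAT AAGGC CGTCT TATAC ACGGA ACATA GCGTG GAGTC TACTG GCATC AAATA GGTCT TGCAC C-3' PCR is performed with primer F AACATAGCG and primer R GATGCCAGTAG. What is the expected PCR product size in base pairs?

The forward primer matches the template at positions 50–58.
Reverse complement of the reverse primer: CTACTGGCATC. This occurs on the top strand at positions 65–75.
Product length = (reverse-primer end) − (forward-primer start) + 1 = 75 − 50 + 1 = 26 bp.

26 bp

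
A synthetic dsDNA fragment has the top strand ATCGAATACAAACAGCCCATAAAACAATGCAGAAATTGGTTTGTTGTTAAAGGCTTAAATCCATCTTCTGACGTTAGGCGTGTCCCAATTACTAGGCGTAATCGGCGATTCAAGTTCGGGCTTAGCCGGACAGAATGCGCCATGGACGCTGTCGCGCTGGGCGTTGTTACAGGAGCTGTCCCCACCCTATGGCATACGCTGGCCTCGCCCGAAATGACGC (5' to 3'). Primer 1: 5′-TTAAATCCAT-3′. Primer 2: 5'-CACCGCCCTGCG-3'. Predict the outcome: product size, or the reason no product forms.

Primer 2 (CACCGCCCTGCG) does not match the top strand, and its reverse complement CGCAGGGCGGTG does not match either.
With no annealing site for primer 2, no amplification occurs.

No product — primer 2 has no binding site in the template.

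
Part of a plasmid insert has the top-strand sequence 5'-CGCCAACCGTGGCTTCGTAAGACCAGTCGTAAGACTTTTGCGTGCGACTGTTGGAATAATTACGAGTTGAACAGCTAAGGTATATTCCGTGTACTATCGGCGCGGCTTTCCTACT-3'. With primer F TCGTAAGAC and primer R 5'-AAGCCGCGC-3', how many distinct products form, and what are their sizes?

The forward primer TCGTAAGAC matches the top strand at positions 15–23, 27–35.
The reverse primer's reverse complement is GCGCGGCTT, matching at positions 100–108.
Each forward site pairs with the reverse site to give a product ending at position 108: sizes 94, 82 bp.

Two products: 94 bp, 82 bp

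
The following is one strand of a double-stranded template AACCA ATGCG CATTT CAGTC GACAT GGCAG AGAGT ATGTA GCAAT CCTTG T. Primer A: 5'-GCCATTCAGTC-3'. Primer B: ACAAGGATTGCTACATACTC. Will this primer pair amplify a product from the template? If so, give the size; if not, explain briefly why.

Primer A (GCCATTCAGTC) does not match the top strand, and its reverse complement GACTGAATGGC does not match either.
With no annealing site for primer A, no amplification occurs.

No product — primer A has no binding site in the template.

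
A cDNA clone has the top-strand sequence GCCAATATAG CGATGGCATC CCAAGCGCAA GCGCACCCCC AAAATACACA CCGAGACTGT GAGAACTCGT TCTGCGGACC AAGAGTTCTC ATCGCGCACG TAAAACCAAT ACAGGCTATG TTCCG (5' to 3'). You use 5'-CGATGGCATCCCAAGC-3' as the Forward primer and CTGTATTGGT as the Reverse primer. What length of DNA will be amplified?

Forward primer CGATGGCATCCCAAGC is found on the top strand at positions 11–26.
The reverse primer's reverse complement is ACCAATACAG, which matches the template at positions 105–114.
Amplicon spans positions 11–114: 104 bp.

104 bp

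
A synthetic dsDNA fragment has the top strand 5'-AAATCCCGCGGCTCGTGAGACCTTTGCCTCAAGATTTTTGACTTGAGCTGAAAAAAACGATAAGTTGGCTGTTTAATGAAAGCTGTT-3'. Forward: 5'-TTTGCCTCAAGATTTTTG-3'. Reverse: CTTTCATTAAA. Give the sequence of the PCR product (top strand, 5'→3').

Forward primer TTTGCCTCAAGATTTTTG is found on the top strand at positions 23–40.
Taking the reverse complement of CTTTCATTAAA gives TTTAATGAAAG, found at positions 72–82 on the template; the primer anneals here to the top strand with its 3' end pointing upstream.
The product is the template from position 23 through 82 (60 bp).

5'-TTTGCCTCAAGATTTTTGACTTGAGCTGAAAAAAACGATAAGTTGGCTGTTTAATGAAAG-3'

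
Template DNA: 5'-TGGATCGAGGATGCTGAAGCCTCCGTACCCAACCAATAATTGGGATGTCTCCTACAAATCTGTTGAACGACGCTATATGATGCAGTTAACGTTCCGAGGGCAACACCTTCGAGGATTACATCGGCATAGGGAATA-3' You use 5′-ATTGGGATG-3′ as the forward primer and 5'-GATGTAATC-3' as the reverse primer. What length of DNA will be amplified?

Forward primer ATTGGGATG is found on the top strand at positions 39–47.
The reverse primer's reverse complement is GATTACATC, which matches the template at positions 114–122.
Amplicon spans positions 39–122: 84 bp.

84 bp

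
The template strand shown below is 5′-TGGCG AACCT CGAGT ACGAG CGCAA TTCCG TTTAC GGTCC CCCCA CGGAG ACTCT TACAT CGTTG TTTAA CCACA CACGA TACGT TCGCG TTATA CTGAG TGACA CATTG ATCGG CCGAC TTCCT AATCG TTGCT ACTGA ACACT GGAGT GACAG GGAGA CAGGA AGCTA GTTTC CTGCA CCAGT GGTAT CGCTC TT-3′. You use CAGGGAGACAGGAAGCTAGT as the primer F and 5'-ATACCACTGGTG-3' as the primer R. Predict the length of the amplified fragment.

38 bp

Forward primer CAGGGAGACAGGAAGCTAGT is found on the top strand at positions 153–172.
Reverse complement of the reverse primer: CACCAGTGGTAT. This occurs on the top strand at positions 179–190.
Product length = (reverse-primer end) − (forward-primer start) + 1 = 190 − 153 + 1 = 38 bp.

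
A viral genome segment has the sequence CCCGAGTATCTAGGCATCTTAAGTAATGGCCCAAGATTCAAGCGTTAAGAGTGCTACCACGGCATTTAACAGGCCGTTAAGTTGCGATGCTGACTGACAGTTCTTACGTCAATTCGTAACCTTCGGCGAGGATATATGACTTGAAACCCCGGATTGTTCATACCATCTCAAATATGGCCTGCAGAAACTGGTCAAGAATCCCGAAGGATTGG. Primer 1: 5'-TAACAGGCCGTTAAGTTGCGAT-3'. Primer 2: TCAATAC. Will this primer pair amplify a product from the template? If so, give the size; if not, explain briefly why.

No product — primer 2 has no binding site in the template.

Primer 2 (TCAATAC) does not match the top strand, and its reverse complement GTATTGA does not match either.
With no annealing site for primer 2, no amplification occurs.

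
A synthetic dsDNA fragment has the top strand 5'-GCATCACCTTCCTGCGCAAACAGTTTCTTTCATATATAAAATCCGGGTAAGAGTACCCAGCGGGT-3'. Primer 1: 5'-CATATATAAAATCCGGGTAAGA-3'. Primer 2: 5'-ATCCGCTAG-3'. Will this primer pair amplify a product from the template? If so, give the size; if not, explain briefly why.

No product — primer 2 has no binding site in the template.

Primer 2 (ATCCGCTAG) does not match the top strand, and its reverse complement CTAGCGGAT does not match either.
With no annealing site for primer 2, no amplification occurs.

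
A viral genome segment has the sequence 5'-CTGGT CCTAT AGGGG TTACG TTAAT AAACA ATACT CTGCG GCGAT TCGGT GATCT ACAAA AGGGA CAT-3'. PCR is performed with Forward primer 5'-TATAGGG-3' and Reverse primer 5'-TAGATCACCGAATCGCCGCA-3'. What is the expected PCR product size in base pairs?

49 bp

The forward primer matches the template at positions 8–14.
The reverse primer's reverse complement is TGCGGCGATTCGGTGATCTA, which matches the template at positions 37–56.
Amplicon spans positions 8–56: 49 bp.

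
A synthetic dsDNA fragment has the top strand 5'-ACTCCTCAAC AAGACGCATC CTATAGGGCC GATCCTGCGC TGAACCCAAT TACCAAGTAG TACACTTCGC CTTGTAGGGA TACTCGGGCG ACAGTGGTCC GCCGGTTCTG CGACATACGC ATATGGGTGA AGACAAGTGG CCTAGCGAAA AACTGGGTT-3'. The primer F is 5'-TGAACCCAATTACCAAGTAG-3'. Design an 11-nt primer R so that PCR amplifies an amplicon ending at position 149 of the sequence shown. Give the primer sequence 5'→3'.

5'-TTCGCTAGGCC-3'

The forward primer binds at positions 41–60; the product's 3' end on the top strand is position 149.
The reverse primer anneals to the top strand over positions 139–149, i.e. to GGCCTAGCGAA.
Its sequence written 5'→3' is the reverse complement: TTCGCTAGGCC.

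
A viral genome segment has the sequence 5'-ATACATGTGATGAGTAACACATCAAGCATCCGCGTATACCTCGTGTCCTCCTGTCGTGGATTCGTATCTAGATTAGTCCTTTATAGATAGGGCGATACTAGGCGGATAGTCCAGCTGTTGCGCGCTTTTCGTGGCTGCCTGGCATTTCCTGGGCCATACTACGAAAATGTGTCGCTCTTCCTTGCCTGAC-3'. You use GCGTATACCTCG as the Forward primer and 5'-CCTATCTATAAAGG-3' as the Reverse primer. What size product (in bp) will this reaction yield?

The forward primer matches the template at positions 32–43.
Taking the reverse complement of CCTATCTATAAAGG gives CCTTTATAGATAGG, found at positions 78–91 on the template; the primer anneals here to the top strand with its 3' end pointing upstream.
The product runs from position 32 to position 91, so its length is 91 − 32 + 1 = 60 bp.

60 bp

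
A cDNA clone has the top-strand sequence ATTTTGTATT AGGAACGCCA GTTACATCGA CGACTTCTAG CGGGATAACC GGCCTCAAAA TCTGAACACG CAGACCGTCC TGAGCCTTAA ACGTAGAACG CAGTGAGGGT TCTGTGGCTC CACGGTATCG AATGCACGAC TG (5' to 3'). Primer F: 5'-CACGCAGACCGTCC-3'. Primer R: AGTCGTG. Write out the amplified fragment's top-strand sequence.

5'-CACGCAGACCGTCCTGAGCCTTAAACGTAGAACGCAGTGAGGGTTCTGTGGCTCCACGGTATCGAATGCACGACT-3'

The forward primer matches the template at positions 67–80.
Reverse complement of the reverse primer: CACGACT. This occurs on the top strand at positions 135–141.
The product is the template from position 67 through 141 (75 bp).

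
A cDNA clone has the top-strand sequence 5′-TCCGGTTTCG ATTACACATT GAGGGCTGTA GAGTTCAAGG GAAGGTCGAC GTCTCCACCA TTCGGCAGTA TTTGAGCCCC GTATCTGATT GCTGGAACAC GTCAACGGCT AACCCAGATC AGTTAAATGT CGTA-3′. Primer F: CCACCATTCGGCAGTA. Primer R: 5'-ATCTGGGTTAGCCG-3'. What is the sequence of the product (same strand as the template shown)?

5'-CCACCATTCGGCAGTATTTGAGCCCCGTATCTGATTGCTGGAACACGTCAACGGCTAACCCAGAT-3'

The forward primer matches the template at positions 55–70.
The reverse primer's reverse complement is CGGCTAACCCAGAT, which matches the template at positions 106–119.
The product is the template from position 55 through 119 (65 bp).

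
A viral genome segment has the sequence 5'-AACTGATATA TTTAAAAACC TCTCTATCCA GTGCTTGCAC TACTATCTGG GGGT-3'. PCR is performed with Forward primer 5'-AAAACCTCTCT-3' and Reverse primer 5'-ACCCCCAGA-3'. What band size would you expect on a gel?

The forward primer matches the template at positions 15–25.
The reverse primer's reverse complement is TCTGGGGGT, which matches the template at positions 46–54.
Amplicon spans positions 15–54: 40 bp.

40 bp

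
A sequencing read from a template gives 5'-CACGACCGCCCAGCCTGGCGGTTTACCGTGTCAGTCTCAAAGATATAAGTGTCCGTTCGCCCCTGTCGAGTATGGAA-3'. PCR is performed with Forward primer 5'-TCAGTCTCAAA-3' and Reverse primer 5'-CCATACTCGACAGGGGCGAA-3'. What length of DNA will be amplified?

45 bp

The forward primer matches the template at positions 31–41.
Reverse complement of the reverse primer: TTCGCCCCTGTCGAGTATGG. This occurs on the top strand at positions 56–75.
The product runs from position 31 to position 75, so its length is 75 − 31 + 1 = 45 bp.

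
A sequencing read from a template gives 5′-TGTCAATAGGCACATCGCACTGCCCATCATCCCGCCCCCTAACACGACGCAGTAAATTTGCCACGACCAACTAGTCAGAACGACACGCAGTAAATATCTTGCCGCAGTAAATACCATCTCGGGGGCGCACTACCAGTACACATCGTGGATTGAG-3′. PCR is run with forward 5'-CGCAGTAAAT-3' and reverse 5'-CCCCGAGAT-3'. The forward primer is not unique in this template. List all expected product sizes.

77 bp, 39 bp, 22 bp

The forward primer CGCAGTAAAT matches the top strand at positions 48–57, 86–95, 103–112.
The reverse primer's reverse complement is ATCTCGGGG, matching at positions 116–124.
Each forward site pairs with the reverse site to give a product ending at position 124: sizes 77, 39, 22 bp.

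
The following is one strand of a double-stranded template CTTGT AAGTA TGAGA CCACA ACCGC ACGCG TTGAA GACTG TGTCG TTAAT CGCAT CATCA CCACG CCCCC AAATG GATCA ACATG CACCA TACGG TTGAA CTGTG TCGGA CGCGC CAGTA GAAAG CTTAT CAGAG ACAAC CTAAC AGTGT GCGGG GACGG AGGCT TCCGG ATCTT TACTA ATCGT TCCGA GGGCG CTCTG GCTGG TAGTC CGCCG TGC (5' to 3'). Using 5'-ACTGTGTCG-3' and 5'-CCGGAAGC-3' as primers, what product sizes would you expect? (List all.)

The forward primer ACTGTGTCG matches the top strand at positions 37–45, 100–108.
The reverse primer's reverse complement is GCTTCCGG, matching at positions 163–170.
Each forward site pairs with the reverse site to give a product ending at position 170: sizes 134, 71 bp.

134 bp, 71 bp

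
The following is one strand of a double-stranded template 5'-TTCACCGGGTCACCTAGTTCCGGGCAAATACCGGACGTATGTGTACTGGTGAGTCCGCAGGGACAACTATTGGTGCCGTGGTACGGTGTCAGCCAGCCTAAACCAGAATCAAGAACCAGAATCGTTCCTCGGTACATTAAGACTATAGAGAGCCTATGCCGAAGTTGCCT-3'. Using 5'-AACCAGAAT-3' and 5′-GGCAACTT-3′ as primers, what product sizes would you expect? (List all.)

The forward primer AACCAGAAT matches the top strand at positions 101–109, 114–122.
The reverse primer's reverse complement is AAGTTGCC, matching at positions 162–169.
Each forward site pairs with the reverse site to give a product ending at position 169: sizes 69, 56 bp.

69 bp, 56 bp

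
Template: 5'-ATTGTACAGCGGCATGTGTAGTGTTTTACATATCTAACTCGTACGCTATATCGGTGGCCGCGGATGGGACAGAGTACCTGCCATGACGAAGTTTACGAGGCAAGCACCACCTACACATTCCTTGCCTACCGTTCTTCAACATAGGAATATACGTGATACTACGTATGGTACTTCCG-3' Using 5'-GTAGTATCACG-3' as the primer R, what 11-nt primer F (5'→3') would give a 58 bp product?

5'-CACCACCTACA-3'

The reverse primer's reverse complement CGTGATACTAC matches the template at positions 152–162, so the product ends at position 162.
A 58 bp product then starts at position 162 − 58 + 1 = 105.
The forward primer is identical to the top strand there: CACCACCTACA.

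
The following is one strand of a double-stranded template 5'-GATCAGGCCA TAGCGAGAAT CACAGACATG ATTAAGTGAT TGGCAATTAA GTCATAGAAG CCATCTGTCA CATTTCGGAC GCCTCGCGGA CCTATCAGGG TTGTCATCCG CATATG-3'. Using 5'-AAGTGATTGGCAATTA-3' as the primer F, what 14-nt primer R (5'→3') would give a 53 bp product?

The forward primer binds at positions 34–49, so a 53 bp product ends at position 34 + 53 − 1 = 86.
The reverse primer anneals to the top strand over positions 73–86, i.e. to TTTCGGACGCCTCG.
Its sequence written 5'→3' is the reverse complement: CGAGGCGTCCGAAA.

5'-CGAGGCGTCCGAAA-3'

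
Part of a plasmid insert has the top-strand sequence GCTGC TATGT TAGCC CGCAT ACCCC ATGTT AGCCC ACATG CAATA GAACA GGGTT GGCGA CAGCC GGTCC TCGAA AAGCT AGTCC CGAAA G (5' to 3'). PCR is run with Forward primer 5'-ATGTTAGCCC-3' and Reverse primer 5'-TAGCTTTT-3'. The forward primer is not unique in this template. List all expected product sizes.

The forward primer ATGTTAGCCC matches the top strand at positions 7–16, 26–35.
The reverse primer's reverse complement is AAAAGCTA, matching at positions 74–81.
Each forward site pairs with the reverse site to give a product ending at position 81: sizes 75, 56 bp.

75 bp, 56 bp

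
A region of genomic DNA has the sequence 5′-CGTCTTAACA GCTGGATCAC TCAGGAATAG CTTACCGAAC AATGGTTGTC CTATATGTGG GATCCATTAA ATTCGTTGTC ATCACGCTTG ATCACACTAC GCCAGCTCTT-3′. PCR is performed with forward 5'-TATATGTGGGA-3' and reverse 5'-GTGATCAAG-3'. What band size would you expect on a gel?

44 bp

Scanning the template, TATATGTGGGA occurs at positions 52–62; this primer anneals to the bottom strand there with its 3' end pointing downstream.
Taking the reverse complement of GTGATCAAG gives CTTGATCAC, found at positions 87–95 on the template; the primer anneals here to the top strand with its 3' end pointing upstream.
Amplicon spans positions 52–95: 44 bp.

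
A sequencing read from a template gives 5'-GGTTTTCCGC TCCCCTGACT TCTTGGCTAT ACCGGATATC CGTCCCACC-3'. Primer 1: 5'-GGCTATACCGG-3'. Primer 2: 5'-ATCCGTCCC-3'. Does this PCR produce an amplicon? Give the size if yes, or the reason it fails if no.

No product — both primers anneal to the same strand and extend in the same direction.

Primer 1 (GGCTATACCGG) matches the top strand at positions 25–35 (3' end points downstream).
Primer 2 (ATCCGTCCC) also matches the top strand directly, at positions 38–46 — its reverse complement GGGACGGAT is not present.
Both primers anneal to the bottom strand with 3' ends pointing the same way, so neither can prime synthesis back toward the other.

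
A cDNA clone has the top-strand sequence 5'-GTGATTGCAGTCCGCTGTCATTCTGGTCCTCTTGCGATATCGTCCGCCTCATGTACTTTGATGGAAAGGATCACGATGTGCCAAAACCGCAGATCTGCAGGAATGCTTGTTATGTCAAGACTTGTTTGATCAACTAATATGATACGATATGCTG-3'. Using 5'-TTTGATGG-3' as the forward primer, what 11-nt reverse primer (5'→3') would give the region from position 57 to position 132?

5'-TGATCAAACAA-3'

The product's 3' end on the top strand is position 132.
The reverse primer anneals to the top strand over positions 122–132, i.e. to TTGTTTGATCA.
Its sequence written 5'→3' is the reverse complement: TGATCAAACAA.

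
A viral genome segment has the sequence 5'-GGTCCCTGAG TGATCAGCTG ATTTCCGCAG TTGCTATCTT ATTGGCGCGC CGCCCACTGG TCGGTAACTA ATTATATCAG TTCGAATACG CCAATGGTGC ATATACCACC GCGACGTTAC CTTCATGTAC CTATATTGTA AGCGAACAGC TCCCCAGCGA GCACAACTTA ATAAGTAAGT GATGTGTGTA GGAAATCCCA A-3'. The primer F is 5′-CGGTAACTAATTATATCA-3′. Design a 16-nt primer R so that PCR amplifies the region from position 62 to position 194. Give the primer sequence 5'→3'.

5'-TTCCTACACACATCAC-3'

The product's 3' end on the top strand is position 194.
The reverse primer anneals to the top strand over positions 179–194, i.e. to GTGATGTGTGTAGGAA.
Its sequence written 5'→3' is the reverse complement: TTCCTACACACATCAC.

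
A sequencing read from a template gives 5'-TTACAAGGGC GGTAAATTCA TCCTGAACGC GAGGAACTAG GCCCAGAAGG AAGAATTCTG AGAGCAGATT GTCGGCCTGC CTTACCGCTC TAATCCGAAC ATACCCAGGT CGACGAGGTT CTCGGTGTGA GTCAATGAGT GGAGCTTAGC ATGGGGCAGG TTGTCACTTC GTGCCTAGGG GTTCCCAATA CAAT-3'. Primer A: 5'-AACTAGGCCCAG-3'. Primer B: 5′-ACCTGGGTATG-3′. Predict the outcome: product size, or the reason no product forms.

Yes — a 76 bp product.

Primer A (AACTAGGCCCAG) matches the top strand at positions 35–46; it acts as a forward primer.
Primer B's reverse complement is CATACCCAGGT, matching the top strand at positions 100–110; it acts as a reverse primer.
The 3' ends face each other across positions 35–110, giving a 76 bp product.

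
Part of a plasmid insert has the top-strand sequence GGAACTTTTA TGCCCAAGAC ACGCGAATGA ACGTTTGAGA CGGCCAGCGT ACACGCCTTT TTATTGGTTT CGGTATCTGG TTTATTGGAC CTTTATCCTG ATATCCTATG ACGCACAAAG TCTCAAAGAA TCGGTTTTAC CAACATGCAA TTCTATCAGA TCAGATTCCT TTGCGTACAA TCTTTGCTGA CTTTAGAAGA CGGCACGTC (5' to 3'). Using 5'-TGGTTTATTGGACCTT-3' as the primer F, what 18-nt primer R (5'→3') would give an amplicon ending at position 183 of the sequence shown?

5'-AGATTGTACGCAAAGGAA-3'

The forward primer binds at positions 78–93; the product's 3' end on the top strand is position 183.
The reverse primer anneals to the top strand over positions 166–183, i.e. to TTCCTTTGCGTACAATCT.
Its sequence written 5'→3' is the reverse complement: AGATTGTACGCAAAGGAA.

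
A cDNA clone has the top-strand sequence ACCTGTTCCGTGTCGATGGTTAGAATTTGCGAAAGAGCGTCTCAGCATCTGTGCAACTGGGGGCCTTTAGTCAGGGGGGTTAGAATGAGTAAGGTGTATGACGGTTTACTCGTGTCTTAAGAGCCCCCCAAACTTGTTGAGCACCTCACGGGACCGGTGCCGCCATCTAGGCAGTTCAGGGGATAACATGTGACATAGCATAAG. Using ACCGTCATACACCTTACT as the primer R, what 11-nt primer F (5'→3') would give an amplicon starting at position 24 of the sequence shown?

5'-AATTTGCGAAA-3'

The reverse primer's reverse complement AGTAAGGTGTATGACGGT matches the template at positions 88–105; the product starts at position 24.
The forward primer is identical to the top strand over positions 24–34: AATTTGCGAAA.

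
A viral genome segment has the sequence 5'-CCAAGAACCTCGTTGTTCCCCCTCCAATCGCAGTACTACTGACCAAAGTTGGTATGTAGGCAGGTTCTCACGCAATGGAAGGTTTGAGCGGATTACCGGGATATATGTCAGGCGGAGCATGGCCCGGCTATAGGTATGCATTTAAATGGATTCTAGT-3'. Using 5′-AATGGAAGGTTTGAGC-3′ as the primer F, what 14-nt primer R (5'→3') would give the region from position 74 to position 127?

5'-CCGGGCCATGCTCC-3'

The product's 3' end on the top strand is position 127.
The reverse primer anneals to the top strand over positions 114–127, i.e. to GGAGCATGGCCCGG.
Its sequence written 5'→3' is the reverse complement: CCGGGCCATGCTCC.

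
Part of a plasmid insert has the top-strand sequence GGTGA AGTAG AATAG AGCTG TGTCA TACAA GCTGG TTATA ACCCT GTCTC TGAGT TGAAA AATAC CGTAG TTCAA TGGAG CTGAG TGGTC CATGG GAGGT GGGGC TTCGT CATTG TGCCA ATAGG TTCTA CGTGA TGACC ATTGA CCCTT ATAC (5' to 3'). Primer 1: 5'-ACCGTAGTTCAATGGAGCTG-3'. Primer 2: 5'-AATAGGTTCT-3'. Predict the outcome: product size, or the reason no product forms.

No product — both primers anneal to the same strand and extend in the same direction.

Primer 1 (ACCGTAGTTCAATGGAGCTG) matches the top strand at positions 64–83 (3' end points downstream).
Primer 2 (AATAGGTTCT) also matches the top strand directly, at positions 120–129 — its reverse complement AGAACCTATT is not present.
Both primers anneal to the bottom strand with 3' ends pointing the same way, so neither can prime synthesis back toward the other.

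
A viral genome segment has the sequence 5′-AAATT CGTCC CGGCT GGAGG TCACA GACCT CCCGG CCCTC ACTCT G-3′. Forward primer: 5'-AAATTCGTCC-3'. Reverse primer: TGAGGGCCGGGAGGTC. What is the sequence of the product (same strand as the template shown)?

Forward primer AAATTCGTCC is found on the top strand at positions 1–10.
The reverse primer's reverse complement is GACCTCCCGGCCCTCA, which matches the template at positions 26–41.
The product is the template from position 1 through 41 (41 bp).

5'-AAATTCGTCCCGGCTGGAGGTCACAGACCTCCCGGCCCTCA-3'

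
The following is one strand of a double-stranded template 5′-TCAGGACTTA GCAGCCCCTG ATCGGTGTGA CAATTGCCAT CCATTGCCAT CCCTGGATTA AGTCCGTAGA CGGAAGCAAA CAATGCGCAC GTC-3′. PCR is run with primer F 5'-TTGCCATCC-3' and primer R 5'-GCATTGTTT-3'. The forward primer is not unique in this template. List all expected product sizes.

53 bp, 43 bp

The forward primer TTGCCATCC matches the top strand at positions 34–42, 44–52.
The reverse primer's reverse complement is AAACAATGC, matching at positions 78–86.
Each forward site pairs with the reverse site to give a product ending at position 86: sizes 53, 43 bp.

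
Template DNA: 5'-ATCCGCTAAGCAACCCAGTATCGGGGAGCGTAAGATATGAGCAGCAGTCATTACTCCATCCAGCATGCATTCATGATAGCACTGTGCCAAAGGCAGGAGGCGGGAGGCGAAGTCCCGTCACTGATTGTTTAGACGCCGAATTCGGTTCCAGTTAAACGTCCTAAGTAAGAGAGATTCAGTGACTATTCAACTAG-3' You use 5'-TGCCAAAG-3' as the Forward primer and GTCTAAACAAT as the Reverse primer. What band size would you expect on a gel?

Scanning the template, TGCCAAAG occurs at positions 85–92; this primer anneals to the bottom strand there with its 3' end pointing downstream.
The reverse primer's reverse complement is ATTGTTTAGAC, which matches the template at positions 124–134.
Amplicon spans positions 85–134: 50 bp.

50 bp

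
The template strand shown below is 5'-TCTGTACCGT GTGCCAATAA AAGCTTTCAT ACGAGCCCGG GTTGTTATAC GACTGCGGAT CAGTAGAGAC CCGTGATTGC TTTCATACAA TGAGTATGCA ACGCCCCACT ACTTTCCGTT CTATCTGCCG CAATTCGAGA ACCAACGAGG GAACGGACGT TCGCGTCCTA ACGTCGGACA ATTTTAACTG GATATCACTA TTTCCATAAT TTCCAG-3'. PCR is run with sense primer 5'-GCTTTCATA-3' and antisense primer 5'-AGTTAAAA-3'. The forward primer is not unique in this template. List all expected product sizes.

The forward primer GCTTTCATA matches the top strand at positions 23–31, 79–87.
The reverse primer's reverse complement is TTTTAACT, matching at positions 182–189.
Each forward site pairs with the reverse site to give a product ending at position 189: sizes 167, 111 bp.

167 bp, 111 bp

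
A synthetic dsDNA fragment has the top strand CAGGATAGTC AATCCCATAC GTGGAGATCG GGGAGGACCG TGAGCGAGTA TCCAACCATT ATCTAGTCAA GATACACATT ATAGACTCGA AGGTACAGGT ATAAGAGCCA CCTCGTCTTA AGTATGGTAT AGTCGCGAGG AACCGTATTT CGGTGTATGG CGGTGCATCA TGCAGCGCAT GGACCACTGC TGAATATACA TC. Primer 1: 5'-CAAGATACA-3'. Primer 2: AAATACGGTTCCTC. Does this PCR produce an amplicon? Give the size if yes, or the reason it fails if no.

Primer 1 (CAAGATACA) matches the top strand at positions 68–76; it acts as a forward primer.
Primer 2's reverse complement is GAGGAACCGTATTT, matching the top strand at positions 137–150; it acts as a reverse primer.
The 3' ends face each other across positions 68–150, giving an 83 bp product.

Yes — an 83 bp product.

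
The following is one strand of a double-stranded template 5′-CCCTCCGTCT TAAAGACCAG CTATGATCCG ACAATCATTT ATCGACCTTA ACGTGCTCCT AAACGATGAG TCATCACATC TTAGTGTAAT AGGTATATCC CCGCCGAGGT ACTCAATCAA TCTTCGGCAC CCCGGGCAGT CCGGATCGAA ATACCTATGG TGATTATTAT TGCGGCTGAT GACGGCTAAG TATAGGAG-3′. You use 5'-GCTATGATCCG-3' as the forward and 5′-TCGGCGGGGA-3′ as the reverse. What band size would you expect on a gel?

Forward primer GCTATGATCCG is found on the top strand at positions 20–30.
The reverse primer's reverse complement is TCCCCGCCGA, which matches the template at positions 98–107.
The product runs from position 20 to position 107, so its length is 107 − 20 + 1 = 88 bp.

88 bp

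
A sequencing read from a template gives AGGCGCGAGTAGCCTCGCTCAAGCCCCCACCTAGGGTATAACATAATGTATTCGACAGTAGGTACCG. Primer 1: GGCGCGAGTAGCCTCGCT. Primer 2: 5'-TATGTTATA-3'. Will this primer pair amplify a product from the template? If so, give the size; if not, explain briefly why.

Primer 1 (GGCGCGAGTAGCCTCGCT) matches the top strand at positions 2–19; it acts as a forward primer.
Primer 2's reverse complement is TATAACATA, matching the top strand at positions 37–45; it acts as a reverse primer.
The 3' ends face each other across positions 2–45, giving a 44 bp product.

Yes — a 44 bp product.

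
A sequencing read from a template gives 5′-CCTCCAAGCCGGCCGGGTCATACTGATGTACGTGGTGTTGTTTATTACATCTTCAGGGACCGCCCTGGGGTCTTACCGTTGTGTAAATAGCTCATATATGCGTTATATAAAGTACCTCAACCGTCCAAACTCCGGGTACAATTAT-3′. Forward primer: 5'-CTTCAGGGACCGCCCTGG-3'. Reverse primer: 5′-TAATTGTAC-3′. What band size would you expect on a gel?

The forward primer matches the template at positions 51–68.
Taking the reverse complement of TAATTGTAC gives GTACAATTA, found at positions 136–144 on the template; the primer anneals here to the top strand with its 3' end pointing upstream.
Amplicon spans positions 51–144: 94 bp.

94 bp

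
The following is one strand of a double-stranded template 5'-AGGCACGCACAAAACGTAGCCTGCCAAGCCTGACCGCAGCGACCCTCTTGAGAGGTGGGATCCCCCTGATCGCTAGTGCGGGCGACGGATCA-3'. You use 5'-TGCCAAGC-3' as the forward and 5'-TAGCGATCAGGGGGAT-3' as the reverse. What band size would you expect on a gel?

54 bp

The forward primer matches the template at positions 22–29.
The reverse primer's reverse complement is ATCCCCCTGATCGCTA, which matches the template at positions 60–75.
The product runs from position 22 to position 75, so its length is 75 − 22 + 1 = 54 bp.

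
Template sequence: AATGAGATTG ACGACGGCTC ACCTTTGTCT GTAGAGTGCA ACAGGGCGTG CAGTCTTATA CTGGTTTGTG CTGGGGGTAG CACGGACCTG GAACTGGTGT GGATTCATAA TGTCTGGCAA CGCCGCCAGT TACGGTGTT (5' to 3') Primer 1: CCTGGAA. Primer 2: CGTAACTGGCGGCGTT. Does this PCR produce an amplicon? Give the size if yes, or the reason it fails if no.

Primer 1 (CCTGGAA) matches the top strand at positions 87–93; it acts as a forward primer.
Primer 2's reverse complement is AACGCCGCCAGTTACG, matching the top strand at positions 119–134; it acts as a reverse primer.
The 3' ends face each other across positions 87–134, giving a 48 bp product.

Yes — a 48 bp product.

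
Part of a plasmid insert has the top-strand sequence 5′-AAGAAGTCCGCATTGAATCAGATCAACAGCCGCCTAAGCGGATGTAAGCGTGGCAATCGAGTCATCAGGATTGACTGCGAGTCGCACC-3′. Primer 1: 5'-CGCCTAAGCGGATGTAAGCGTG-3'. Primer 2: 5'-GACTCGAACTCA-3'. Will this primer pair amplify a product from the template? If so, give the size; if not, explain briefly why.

No product — primer 2 has no binding site in the template.

Primer 2 (GACTCGAACTCA) does not match the top strand, and its reverse complement TGAGTTCGAGTC does not match either.
With no annealing site for primer 2, no amplification occurs.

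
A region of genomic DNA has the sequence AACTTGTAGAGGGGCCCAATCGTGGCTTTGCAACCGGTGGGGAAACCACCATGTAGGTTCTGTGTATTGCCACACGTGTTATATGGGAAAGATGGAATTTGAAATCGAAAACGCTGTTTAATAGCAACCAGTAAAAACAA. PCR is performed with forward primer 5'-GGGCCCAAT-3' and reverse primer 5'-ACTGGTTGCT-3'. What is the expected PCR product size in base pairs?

Forward primer GGGCCCAAT is found on the top strand at positions 12–20.
Reverse complement of the reverse primer: AGCAACCAGT. This occurs on the top strand at positions 123–132.
Amplicon spans positions 12–132: 121 bp.

121 bp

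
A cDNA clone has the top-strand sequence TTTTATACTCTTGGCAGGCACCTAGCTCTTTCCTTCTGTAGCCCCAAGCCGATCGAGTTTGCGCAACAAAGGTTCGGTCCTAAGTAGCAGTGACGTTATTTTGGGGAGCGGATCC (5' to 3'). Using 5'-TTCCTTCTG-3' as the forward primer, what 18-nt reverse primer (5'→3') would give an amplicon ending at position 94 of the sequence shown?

5'-GTCACTGCTACTTAGGAC-3'

The forward primer binds at positions 30–38; the product's 3' end on the top strand is position 94.
The reverse primer anneals to the top strand over positions 77–94, i.e. to GTCCTAAGTAGCAGTGAC.
Its sequence written 5'→3' is the reverse complement: GTCACTGCTACTTAGGAC.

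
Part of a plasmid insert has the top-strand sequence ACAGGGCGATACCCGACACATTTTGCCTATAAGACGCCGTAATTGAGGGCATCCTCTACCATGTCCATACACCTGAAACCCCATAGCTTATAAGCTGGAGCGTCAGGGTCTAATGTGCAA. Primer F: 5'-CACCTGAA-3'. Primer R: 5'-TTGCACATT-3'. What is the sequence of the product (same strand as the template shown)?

Scanning the template, CACCTGAA occurs at positions 70–77; this primer anneals to the bottom strand there with its 3' end pointing downstream.
The reverse primer's reverse complement is AATGTGCAA, which matches the template at positions 112–120.
The product is the template from position 70 through 120 (51 bp).

5'-CACCTGAAACCCCATAGCTTATAAGCTGGAGCGTCAGGGTCTAATGTGCAA-3'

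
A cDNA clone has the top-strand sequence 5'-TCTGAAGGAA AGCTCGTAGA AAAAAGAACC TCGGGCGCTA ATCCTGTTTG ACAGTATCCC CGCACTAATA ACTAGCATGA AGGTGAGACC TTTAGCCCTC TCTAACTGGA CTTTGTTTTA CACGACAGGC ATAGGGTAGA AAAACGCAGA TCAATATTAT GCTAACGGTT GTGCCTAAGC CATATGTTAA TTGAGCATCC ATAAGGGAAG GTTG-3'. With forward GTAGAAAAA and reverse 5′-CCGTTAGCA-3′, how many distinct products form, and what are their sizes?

Two products: 153 bp, 33 bp

The forward primer GTAGAAAAA matches the top strand at positions 16–24, 136–144.
The reverse primer's reverse complement is TGCTAACGG, matching at positions 160–168.
Each forward site pairs with the reverse site to give a product ending at position 168: sizes 153, 33 bp.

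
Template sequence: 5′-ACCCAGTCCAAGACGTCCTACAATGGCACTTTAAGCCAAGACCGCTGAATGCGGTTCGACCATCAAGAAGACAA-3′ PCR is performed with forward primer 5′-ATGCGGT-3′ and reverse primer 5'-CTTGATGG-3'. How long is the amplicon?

Forward primer ATGCGGT is found on the top strand at positions 49–55.
Reverse complement of the reverse primer: CCATCAAG. This occurs on the top strand at positions 60–67.
Amplicon spans positions 49–67: 19 bp.

19 bp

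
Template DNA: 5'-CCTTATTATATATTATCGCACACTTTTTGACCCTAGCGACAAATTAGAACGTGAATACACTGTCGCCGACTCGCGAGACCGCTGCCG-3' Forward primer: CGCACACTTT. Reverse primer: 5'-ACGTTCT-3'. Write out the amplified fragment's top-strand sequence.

The forward primer matches the template at positions 17–26.
Taking the reverse complement of ACGTTCT gives AGAACGT, found at positions 46–52 on the template; the primer anneals here to the top strand with its 3' end pointing upstream.
The product is the template from position 17 through 52 (36 bp).

5'-CGCACACTTTTTGACCCTAGCGACAAATTAGAACGT-3'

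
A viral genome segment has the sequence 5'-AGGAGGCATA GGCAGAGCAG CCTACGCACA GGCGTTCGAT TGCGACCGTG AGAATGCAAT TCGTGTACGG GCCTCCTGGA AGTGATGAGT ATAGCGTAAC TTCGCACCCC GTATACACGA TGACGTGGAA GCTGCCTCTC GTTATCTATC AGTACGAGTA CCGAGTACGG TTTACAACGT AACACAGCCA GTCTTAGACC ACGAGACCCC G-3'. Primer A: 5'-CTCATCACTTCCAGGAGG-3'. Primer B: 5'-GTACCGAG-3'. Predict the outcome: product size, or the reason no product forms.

No product — the primers' 3' ends point away from each other.

Primer A (CTCATCACTTCCAGGAGG) has reverse complement CCTCCTGGAAGTGATGAG, which matches the top strand at positions 72–89; primer A anneals to the top strand there with its 3' end pointing upstream toward position 72.
Primer B (GTACCGAG) matches the top strand directly at positions 158–165; it anneals to the bottom strand with its 3' end pointing downstream toward position 165.
The 3' ends diverge (primer A extends toward position 1, primer B toward position 211), so the primers never converge on a shared product.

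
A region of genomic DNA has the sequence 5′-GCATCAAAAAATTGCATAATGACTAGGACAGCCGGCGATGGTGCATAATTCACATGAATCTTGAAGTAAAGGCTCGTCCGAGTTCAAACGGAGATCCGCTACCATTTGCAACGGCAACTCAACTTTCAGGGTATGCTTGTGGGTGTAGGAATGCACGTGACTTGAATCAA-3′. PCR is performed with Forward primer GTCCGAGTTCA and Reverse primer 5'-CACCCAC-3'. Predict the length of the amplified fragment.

70 bp

The forward primer matches the template at positions 76–86.
Reverse complement of the reverse primer: GTGGGTG. This occurs on the top strand at positions 139–145.
Amplicon spans positions 76–145: 70 bp.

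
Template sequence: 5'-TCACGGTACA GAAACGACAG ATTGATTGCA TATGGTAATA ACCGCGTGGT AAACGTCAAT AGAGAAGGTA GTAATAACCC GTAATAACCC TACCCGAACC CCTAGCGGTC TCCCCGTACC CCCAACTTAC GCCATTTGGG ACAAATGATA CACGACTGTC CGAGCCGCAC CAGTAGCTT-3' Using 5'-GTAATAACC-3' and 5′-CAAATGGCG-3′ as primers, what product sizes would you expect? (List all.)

104 bp, 68 bp, 58 bp

The forward primer GTAATAACC matches the top strand at positions 35–43, 71–79, 81–89.
The reverse primer's reverse complement is CGCCATTTG, matching at positions 130–138.
Each forward site pairs with the reverse site to give a product ending at position 138: sizes 104, 68, 58 bp.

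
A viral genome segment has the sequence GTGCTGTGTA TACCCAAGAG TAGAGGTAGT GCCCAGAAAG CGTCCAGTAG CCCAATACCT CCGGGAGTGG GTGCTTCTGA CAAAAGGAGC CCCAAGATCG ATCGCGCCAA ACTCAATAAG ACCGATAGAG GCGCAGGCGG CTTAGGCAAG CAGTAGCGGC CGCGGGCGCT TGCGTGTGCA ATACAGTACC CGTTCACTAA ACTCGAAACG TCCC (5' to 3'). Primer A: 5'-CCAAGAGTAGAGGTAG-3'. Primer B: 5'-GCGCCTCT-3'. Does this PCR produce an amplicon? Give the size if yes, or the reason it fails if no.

Yes — a 121 bp product.

Primer A (CCAAGAGTAGAGGTAG) matches the top strand at positions 14–29; it acts as a forward primer.
Primer B's reverse complement is AGAGGCGC, matching the top strand at positions 127–134; it acts as a reverse primer.
The 3' ends face each other across positions 14–134, giving a 121 bp product.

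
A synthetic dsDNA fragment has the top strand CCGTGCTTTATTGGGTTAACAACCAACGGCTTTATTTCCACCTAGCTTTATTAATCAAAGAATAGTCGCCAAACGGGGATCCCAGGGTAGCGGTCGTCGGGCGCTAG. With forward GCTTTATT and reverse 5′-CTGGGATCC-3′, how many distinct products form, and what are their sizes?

The forward primer GCTTTATT matches the top strand at positions 5–12, 29–36, 45–52.
The reverse primer's reverse complement is GGATCCCAG, matching at positions 77–85.
Each forward site pairs with the reverse site to give a product ending at position 85: sizes 81, 57, 41 bp.

Three products: 81 bp, 57 bp, 41 bp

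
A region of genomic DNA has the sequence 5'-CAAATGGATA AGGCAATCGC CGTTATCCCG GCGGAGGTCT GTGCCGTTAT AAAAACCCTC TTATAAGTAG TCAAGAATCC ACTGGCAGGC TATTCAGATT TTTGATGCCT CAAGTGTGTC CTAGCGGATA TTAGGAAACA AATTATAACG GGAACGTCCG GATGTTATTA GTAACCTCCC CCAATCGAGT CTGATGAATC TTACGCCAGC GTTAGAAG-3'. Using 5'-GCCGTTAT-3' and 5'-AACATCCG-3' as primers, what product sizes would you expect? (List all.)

The forward primer GCCGTTAT matches the top strand at positions 19–26, 43–50.
The reverse primer's reverse complement is CGGATGTT, matching at positions 159–166.
Each forward site pairs with the reverse site to give a product ending at position 166: sizes 148, 124 bp.

148 bp, 124 bp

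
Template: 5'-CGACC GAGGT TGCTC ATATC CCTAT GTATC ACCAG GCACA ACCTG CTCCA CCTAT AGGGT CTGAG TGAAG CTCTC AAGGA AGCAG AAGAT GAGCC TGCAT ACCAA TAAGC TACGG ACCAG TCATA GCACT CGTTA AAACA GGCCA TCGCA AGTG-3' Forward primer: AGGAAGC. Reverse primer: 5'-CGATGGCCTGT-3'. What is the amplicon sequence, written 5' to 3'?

Scanning the template, AGGAAGC occurs at positions 77–83; this primer anneals to the bottom strand there with its 3' end pointing downstream.
Reverse complement of the reverse primer: ACAGGCCATCG. This occurs on the top strand at positions 138–148.
The product is the template from position 77 through 148 (72 bp).

5'-AGGAAGCAGAAGATGAGCCTGCATACCAATAAGCTACGGACCAGTCATAGCACTCGTTAAAACAGGCCATCG-3'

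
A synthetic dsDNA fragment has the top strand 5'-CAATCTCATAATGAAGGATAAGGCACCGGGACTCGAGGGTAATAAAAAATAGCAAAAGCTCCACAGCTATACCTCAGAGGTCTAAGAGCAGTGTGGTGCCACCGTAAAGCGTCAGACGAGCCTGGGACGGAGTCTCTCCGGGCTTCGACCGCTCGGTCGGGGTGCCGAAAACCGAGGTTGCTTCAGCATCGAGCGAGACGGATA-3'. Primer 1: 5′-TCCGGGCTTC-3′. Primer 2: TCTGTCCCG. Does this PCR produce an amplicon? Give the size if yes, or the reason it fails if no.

Primer 2 (TCTGTCCCG) does not match the top strand, and its reverse complement CGGGACAGA does not match either.
With no annealing site for primer 2, no amplification occurs.

No product — primer 2 has no binding site in the template.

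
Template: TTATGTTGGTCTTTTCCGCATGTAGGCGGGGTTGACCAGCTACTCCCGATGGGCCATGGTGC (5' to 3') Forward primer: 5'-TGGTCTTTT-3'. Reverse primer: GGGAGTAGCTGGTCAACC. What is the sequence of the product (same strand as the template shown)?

The forward primer matches the template at positions 7–15.
Reverse complement of the reverse primer: GGTTGACCAGCTACTCCC. This occurs on the top strand at positions 30–47.
The product is the template from position 7 through 47 (41 bp).

5'-TGGTCTTTTCCGCATGTAGGCGGGGTTGACCAGCTACTCCC-3'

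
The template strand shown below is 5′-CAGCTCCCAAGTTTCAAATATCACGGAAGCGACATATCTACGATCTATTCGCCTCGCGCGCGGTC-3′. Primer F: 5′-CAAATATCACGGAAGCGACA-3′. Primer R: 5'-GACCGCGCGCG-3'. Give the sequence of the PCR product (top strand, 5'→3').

Scanning the template, CAAATATCACGGAAGCGACA occurs at positions 15–34; this primer anneals to the bottom strand there with its 3' end pointing downstream.
The reverse primer's reverse complement is CGCGCGCGGTC, which matches the template at positions 55–65.
The product is the template from position 15 through 65 (51 bp).

5'-CAAATATCACGGAAGCGACATATCTACGATCTATTCGCCTCGCGCGCGGTC-3'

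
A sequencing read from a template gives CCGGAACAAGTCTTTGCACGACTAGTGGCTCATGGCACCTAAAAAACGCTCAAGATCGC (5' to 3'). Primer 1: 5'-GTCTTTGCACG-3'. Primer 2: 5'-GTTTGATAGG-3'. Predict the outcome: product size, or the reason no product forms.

No product — primer 2 has no binding site in the template.

Primer 2 (GTTTGATAGG) does not match the top strand, and its reverse complement CCTATCAAAC does not match either.
With no annealing site for primer 2, no amplification occurs.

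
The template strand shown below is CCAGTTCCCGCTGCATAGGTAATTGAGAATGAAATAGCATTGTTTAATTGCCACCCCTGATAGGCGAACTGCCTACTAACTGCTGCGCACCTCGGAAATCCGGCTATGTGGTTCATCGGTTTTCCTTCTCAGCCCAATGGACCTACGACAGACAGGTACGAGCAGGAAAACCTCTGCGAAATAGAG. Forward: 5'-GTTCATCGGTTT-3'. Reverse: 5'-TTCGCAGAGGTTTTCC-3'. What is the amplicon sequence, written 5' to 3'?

5'-GTTCATCGGTTTTCCTTCTCAGCCCAATGGACCTACGACAGACAGGTACGAGCAGGAAAACCTCTGCGAA-3'

The forward primer matches the template at positions 111–122.
The reverse primer's reverse complement is GGAAAACCTCTGCGAA, which matches the template at positions 165–180.
The product is the template from position 111 through 180 (70 bp).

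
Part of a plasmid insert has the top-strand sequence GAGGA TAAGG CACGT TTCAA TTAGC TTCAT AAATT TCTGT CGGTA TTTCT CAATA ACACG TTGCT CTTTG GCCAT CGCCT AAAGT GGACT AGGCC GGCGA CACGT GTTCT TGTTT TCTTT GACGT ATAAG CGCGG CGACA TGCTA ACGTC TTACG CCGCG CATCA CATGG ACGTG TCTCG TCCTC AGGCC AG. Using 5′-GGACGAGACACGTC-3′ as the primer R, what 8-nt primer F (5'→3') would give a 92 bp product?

5'-GGCCGGCG-3'

The reverse primer's reverse complement GACGTGTCTCGTCC matches the template at positions 170–183, so the product ends at position 183.
A 92 bp product then starts at position 183 − 92 + 1 = 92.
The forward primer is identical to the top strand there: GGCCGGCG.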